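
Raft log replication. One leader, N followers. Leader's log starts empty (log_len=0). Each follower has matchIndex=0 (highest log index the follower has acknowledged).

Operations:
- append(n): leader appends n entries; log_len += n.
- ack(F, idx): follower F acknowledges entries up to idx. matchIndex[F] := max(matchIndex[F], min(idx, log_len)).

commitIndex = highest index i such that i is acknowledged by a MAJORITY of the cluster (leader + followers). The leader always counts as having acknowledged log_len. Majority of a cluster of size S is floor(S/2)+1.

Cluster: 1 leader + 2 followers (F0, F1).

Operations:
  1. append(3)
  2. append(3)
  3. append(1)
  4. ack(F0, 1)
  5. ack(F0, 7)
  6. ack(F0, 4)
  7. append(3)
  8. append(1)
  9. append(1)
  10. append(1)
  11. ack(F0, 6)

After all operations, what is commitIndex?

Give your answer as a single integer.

Answer: 7

Derivation:
Op 1: append 3 -> log_len=3
Op 2: append 3 -> log_len=6
Op 3: append 1 -> log_len=7
Op 4: F0 acks idx 1 -> match: F0=1 F1=0; commitIndex=1
Op 5: F0 acks idx 7 -> match: F0=7 F1=0; commitIndex=7
Op 6: F0 acks idx 4 -> match: F0=7 F1=0; commitIndex=7
Op 7: append 3 -> log_len=10
Op 8: append 1 -> log_len=11
Op 9: append 1 -> log_len=12
Op 10: append 1 -> log_len=13
Op 11: F0 acks idx 6 -> match: F0=7 F1=0; commitIndex=7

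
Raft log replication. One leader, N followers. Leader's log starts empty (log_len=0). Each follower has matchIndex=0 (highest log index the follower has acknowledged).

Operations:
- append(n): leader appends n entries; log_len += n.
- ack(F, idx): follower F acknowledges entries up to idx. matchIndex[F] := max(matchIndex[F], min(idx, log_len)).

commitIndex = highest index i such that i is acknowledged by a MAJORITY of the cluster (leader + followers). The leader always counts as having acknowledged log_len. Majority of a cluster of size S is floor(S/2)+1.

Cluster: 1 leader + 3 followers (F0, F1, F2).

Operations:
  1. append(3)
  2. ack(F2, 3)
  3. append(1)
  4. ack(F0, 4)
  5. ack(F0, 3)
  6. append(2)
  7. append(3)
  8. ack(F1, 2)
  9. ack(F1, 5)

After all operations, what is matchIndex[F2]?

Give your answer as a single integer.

Op 1: append 3 -> log_len=3
Op 2: F2 acks idx 3 -> match: F0=0 F1=0 F2=3; commitIndex=0
Op 3: append 1 -> log_len=4
Op 4: F0 acks idx 4 -> match: F0=4 F1=0 F2=3; commitIndex=3
Op 5: F0 acks idx 3 -> match: F0=4 F1=0 F2=3; commitIndex=3
Op 6: append 2 -> log_len=6
Op 7: append 3 -> log_len=9
Op 8: F1 acks idx 2 -> match: F0=4 F1=2 F2=3; commitIndex=3
Op 9: F1 acks idx 5 -> match: F0=4 F1=5 F2=3; commitIndex=4

Answer: 3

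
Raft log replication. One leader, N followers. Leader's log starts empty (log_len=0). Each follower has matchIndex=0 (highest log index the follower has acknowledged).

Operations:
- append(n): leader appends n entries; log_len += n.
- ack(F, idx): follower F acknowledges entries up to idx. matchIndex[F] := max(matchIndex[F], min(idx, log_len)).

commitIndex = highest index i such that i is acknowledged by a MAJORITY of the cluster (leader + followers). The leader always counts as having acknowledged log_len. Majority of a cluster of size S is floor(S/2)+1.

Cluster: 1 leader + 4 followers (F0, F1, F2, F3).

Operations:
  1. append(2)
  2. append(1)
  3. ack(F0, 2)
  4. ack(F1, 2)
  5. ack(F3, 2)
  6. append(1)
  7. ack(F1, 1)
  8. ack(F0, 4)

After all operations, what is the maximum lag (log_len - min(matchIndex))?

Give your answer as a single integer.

Op 1: append 2 -> log_len=2
Op 2: append 1 -> log_len=3
Op 3: F0 acks idx 2 -> match: F0=2 F1=0 F2=0 F3=0; commitIndex=0
Op 4: F1 acks idx 2 -> match: F0=2 F1=2 F2=0 F3=0; commitIndex=2
Op 5: F3 acks idx 2 -> match: F0=2 F1=2 F2=0 F3=2; commitIndex=2
Op 6: append 1 -> log_len=4
Op 7: F1 acks idx 1 -> match: F0=2 F1=2 F2=0 F3=2; commitIndex=2
Op 8: F0 acks idx 4 -> match: F0=4 F1=2 F2=0 F3=2; commitIndex=2

Answer: 4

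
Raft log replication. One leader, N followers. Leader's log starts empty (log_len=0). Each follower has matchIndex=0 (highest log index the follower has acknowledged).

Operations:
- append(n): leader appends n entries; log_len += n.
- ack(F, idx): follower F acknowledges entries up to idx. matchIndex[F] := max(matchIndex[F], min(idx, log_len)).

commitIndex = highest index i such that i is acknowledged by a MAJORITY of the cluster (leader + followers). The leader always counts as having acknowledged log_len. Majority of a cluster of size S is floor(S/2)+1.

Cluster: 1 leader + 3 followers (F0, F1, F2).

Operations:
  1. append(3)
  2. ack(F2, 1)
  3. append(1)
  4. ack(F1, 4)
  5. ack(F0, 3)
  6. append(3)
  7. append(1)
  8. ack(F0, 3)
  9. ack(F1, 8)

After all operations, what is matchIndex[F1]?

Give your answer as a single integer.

Op 1: append 3 -> log_len=3
Op 2: F2 acks idx 1 -> match: F0=0 F1=0 F2=1; commitIndex=0
Op 3: append 1 -> log_len=4
Op 4: F1 acks idx 4 -> match: F0=0 F1=4 F2=1; commitIndex=1
Op 5: F0 acks idx 3 -> match: F0=3 F1=4 F2=1; commitIndex=3
Op 6: append 3 -> log_len=7
Op 7: append 1 -> log_len=8
Op 8: F0 acks idx 3 -> match: F0=3 F1=4 F2=1; commitIndex=3
Op 9: F1 acks idx 8 -> match: F0=3 F1=8 F2=1; commitIndex=3

Answer: 8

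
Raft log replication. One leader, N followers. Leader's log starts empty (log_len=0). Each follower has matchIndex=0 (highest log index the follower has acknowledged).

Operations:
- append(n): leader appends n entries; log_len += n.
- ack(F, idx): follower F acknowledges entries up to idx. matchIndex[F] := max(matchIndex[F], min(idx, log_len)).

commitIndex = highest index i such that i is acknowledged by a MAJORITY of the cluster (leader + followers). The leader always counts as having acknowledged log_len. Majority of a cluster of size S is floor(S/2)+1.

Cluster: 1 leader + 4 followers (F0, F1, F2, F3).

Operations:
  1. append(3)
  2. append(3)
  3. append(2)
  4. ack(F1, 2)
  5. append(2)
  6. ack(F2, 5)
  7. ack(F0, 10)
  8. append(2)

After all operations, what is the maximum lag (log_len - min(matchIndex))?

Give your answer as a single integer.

Answer: 12

Derivation:
Op 1: append 3 -> log_len=3
Op 2: append 3 -> log_len=6
Op 3: append 2 -> log_len=8
Op 4: F1 acks idx 2 -> match: F0=0 F1=2 F2=0 F3=0; commitIndex=0
Op 5: append 2 -> log_len=10
Op 6: F2 acks idx 5 -> match: F0=0 F1=2 F2=5 F3=0; commitIndex=2
Op 7: F0 acks idx 10 -> match: F0=10 F1=2 F2=5 F3=0; commitIndex=5
Op 8: append 2 -> log_len=12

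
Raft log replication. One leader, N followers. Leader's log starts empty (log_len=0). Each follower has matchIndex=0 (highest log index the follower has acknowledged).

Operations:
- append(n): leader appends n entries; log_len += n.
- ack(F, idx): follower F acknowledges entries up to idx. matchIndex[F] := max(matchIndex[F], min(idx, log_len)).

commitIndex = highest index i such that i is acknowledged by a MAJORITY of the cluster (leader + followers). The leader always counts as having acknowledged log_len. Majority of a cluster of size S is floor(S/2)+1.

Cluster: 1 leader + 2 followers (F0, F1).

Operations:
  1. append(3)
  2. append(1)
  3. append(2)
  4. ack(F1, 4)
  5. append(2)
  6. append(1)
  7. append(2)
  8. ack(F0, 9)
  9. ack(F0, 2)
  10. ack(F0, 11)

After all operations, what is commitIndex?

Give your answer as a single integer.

Answer: 11

Derivation:
Op 1: append 3 -> log_len=3
Op 2: append 1 -> log_len=4
Op 3: append 2 -> log_len=6
Op 4: F1 acks idx 4 -> match: F0=0 F1=4; commitIndex=4
Op 5: append 2 -> log_len=8
Op 6: append 1 -> log_len=9
Op 7: append 2 -> log_len=11
Op 8: F0 acks idx 9 -> match: F0=9 F1=4; commitIndex=9
Op 9: F0 acks idx 2 -> match: F0=9 F1=4; commitIndex=9
Op 10: F0 acks idx 11 -> match: F0=11 F1=4; commitIndex=11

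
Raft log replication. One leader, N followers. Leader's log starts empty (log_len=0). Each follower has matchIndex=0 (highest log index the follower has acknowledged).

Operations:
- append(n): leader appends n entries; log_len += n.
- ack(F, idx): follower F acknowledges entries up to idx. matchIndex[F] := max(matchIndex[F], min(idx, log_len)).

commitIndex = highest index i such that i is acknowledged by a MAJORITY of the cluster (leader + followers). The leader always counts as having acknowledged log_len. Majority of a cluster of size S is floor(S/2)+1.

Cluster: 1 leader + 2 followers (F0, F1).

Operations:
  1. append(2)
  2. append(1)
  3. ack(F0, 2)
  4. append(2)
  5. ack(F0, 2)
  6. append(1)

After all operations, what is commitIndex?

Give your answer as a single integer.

Answer: 2

Derivation:
Op 1: append 2 -> log_len=2
Op 2: append 1 -> log_len=3
Op 3: F0 acks idx 2 -> match: F0=2 F1=0; commitIndex=2
Op 4: append 2 -> log_len=5
Op 5: F0 acks idx 2 -> match: F0=2 F1=0; commitIndex=2
Op 6: append 1 -> log_len=6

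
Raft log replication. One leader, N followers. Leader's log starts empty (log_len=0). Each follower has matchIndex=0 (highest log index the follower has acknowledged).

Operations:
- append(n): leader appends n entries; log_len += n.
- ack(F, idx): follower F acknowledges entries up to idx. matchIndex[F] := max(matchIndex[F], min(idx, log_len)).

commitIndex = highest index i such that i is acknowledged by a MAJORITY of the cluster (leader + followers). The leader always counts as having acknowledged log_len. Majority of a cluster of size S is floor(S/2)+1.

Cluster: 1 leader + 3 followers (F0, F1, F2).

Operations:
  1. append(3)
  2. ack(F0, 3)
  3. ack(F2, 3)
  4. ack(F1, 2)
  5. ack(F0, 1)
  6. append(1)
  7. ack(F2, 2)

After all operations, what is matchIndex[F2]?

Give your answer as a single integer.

Op 1: append 3 -> log_len=3
Op 2: F0 acks idx 3 -> match: F0=3 F1=0 F2=0; commitIndex=0
Op 3: F2 acks idx 3 -> match: F0=3 F1=0 F2=3; commitIndex=3
Op 4: F1 acks idx 2 -> match: F0=3 F1=2 F2=3; commitIndex=3
Op 5: F0 acks idx 1 -> match: F0=3 F1=2 F2=3; commitIndex=3
Op 6: append 1 -> log_len=4
Op 7: F2 acks idx 2 -> match: F0=3 F1=2 F2=3; commitIndex=3

Answer: 3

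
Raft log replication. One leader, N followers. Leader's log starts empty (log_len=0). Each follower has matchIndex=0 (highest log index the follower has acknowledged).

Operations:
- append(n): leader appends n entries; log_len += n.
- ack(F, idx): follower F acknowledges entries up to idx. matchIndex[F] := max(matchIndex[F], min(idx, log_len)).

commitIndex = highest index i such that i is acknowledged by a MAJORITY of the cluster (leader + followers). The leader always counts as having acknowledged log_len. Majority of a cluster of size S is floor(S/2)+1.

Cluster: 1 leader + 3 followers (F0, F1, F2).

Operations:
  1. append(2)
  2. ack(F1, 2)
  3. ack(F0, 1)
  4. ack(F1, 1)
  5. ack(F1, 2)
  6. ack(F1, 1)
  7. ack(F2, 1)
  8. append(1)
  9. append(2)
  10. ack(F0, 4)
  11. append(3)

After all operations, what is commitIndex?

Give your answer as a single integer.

Answer: 2

Derivation:
Op 1: append 2 -> log_len=2
Op 2: F1 acks idx 2 -> match: F0=0 F1=2 F2=0; commitIndex=0
Op 3: F0 acks idx 1 -> match: F0=1 F1=2 F2=0; commitIndex=1
Op 4: F1 acks idx 1 -> match: F0=1 F1=2 F2=0; commitIndex=1
Op 5: F1 acks idx 2 -> match: F0=1 F1=2 F2=0; commitIndex=1
Op 6: F1 acks idx 1 -> match: F0=1 F1=2 F2=0; commitIndex=1
Op 7: F2 acks idx 1 -> match: F0=1 F1=2 F2=1; commitIndex=1
Op 8: append 1 -> log_len=3
Op 9: append 2 -> log_len=5
Op 10: F0 acks idx 4 -> match: F0=4 F1=2 F2=1; commitIndex=2
Op 11: append 3 -> log_len=8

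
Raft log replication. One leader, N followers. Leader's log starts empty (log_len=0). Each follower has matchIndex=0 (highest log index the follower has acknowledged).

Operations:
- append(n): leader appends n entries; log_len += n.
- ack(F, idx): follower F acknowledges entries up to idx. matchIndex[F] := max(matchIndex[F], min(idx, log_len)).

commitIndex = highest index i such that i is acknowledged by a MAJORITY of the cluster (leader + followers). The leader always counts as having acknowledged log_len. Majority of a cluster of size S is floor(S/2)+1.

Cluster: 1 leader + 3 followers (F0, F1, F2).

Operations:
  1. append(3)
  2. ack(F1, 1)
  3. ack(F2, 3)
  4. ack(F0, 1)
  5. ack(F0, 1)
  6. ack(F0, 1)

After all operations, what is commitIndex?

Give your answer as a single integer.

Answer: 1

Derivation:
Op 1: append 3 -> log_len=3
Op 2: F1 acks idx 1 -> match: F0=0 F1=1 F2=0; commitIndex=0
Op 3: F2 acks idx 3 -> match: F0=0 F1=1 F2=3; commitIndex=1
Op 4: F0 acks idx 1 -> match: F0=1 F1=1 F2=3; commitIndex=1
Op 5: F0 acks idx 1 -> match: F0=1 F1=1 F2=3; commitIndex=1
Op 6: F0 acks idx 1 -> match: F0=1 F1=1 F2=3; commitIndex=1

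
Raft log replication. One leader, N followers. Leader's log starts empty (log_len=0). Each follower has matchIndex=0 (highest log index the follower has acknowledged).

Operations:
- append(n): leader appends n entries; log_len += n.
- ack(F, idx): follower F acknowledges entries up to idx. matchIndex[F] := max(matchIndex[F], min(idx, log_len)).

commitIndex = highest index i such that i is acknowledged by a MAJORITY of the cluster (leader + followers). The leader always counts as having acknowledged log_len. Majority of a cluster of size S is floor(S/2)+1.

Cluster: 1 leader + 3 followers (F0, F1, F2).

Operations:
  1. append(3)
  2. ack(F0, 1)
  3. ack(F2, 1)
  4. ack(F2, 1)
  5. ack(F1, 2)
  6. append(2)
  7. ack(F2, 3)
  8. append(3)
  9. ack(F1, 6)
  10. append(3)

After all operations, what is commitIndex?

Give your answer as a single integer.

Answer: 3

Derivation:
Op 1: append 3 -> log_len=3
Op 2: F0 acks idx 1 -> match: F0=1 F1=0 F2=0; commitIndex=0
Op 3: F2 acks idx 1 -> match: F0=1 F1=0 F2=1; commitIndex=1
Op 4: F2 acks idx 1 -> match: F0=1 F1=0 F2=1; commitIndex=1
Op 5: F1 acks idx 2 -> match: F0=1 F1=2 F2=1; commitIndex=1
Op 6: append 2 -> log_len=5
Op 7: F2 acks idx 3 -> match: F0=1 F1=2 F2=3; commitIndex=2
Op 8: append 3 -> log_len=8
Op 9: F1 acks idx 6 -> match: F0=1 F1=6 F2=3; commitIndex=3
Op 10: append 3 -> log_len=11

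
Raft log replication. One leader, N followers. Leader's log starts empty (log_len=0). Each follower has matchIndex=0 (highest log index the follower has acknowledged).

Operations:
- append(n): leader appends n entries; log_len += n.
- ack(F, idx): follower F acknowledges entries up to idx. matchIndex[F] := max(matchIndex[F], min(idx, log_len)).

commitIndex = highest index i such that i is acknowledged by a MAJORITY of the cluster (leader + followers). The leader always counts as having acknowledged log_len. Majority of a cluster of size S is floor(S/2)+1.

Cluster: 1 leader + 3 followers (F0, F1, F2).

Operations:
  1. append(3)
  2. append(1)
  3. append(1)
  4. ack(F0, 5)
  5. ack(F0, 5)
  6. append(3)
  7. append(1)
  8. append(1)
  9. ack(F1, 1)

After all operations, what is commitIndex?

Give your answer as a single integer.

Answer: 1

Derivation:
Op 1: append 3 -> log_len=3
Op 2: append 1 -> log_len=4
Op 3: append 1 -> log_len=5
Op 4: F0 acks idx 5 -> match: F0=5 F1=0 F2=0; commitIndex=0
Op 5: F0 acks idx 5 -> match: F0=5 F1=0 F2=0; commitIndex=0
Op 6: append 3 -> log_len=8
Op 7: append 1 -> log_len=9
Op 8: append 1 -> log_len=10
Op 9: F1 acks idx 1 -> match: F0=5 F1=1 F2=0; commitIndex=1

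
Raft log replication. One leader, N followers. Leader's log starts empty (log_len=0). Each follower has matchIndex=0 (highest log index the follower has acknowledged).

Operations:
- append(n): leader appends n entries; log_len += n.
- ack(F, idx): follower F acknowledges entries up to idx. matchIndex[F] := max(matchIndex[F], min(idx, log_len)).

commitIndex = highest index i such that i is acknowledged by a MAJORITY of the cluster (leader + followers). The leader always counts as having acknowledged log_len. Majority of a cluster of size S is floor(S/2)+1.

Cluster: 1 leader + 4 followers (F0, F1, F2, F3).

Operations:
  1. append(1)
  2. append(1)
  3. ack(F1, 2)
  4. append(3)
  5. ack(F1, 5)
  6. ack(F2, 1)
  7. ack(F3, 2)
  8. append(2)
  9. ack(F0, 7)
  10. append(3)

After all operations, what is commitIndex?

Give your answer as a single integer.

Op 1: append 1 -> log_len=1
Op 2: append 1 -> log_len=2
Op 3: F1 acks idx 2 -> match: F0=0 F1=2 F2=0 F3=0; commitIndex=0
Op 4: append 3 -> log_len=5
Op 5: F1 acks idx 5 -> match: F0=0 F1=5 F2=0 F3=0; commitIndex=0
Op 6: F2 acks idx 1 -> match: F0=0 F1=5 F2=1 F3=0; commitIndex=1
Op 7: F3 acks idx 2 -> match: F0=0 F1=5 F2=1 F3=2; commitIndex=2
Op 8: append 2 -> log_len=7
Op 9: F0 acks idx 7 -> match: F0=7 F1=5 F2=1 F3=2; commitIndex=5
Op 10: append 3 -> log_len=10

Answer: 5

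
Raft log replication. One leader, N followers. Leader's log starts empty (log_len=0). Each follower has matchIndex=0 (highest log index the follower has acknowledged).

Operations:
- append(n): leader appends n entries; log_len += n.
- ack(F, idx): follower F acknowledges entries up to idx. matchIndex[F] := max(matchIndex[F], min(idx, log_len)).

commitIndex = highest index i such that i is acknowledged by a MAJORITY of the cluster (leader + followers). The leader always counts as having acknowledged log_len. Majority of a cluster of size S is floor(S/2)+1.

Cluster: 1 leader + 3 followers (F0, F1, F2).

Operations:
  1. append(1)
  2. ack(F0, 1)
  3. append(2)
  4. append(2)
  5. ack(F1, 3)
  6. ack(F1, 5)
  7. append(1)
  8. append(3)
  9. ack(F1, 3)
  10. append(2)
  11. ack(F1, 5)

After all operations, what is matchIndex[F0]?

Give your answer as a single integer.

Answer: 1

Derivation:
Op 1: append 1 -> log_len=1
Op 2: F0 acks idx 1 -> match: F0=1 F1=0 F2=0; commitIndex=0
Op 3: append 2 -> log_len=3
Op 4: append 2 -> log_len=5
Op 5: F1 acks idx 3 -> match: F0=1 F1=3 F2=0; commitIndex=1
Op 6: F1 acks idx 5 -> match: F0=1 F1=5 F2=0; commitIndex=1
Op 7: append 1 -> log_len=6
Op 8: append 3 -> log_len=9
Op 9: F1 acks idx 3 -> match: F0=1 F1=5 F2=0; commitIndex=1
Op 10: append 2 -> log_len=11
Op 11: F1 acks idx 5 -> match: F0=1 F1=5 F2=0; commitIndex=1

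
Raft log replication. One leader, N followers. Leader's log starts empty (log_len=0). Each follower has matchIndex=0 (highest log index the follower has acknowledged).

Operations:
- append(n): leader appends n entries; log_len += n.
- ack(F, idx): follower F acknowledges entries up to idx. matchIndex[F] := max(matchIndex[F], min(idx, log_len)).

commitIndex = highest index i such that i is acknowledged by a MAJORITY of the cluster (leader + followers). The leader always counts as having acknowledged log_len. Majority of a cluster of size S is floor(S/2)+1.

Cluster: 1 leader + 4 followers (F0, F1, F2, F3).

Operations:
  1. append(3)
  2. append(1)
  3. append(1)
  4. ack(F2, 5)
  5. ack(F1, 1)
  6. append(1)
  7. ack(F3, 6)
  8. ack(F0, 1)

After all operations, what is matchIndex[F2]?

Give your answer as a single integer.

Answer: 5

Derivation:
Op 1: append 3 -> log_len=3
Op 2: append 1 -> log_len=4
Op 3: append 1 -> log_len=5
Op 4: F2 acks idx 5 -> match: F0=0 F1=0 F2=5 F3=0; commitIndex=0
Op 5: F1 acks idx 1 -> match: F0=0 F1=1 F2=5 F3=0; commitIndex=1
Op 6: append 1 -> log_len=6
Op 7: F3 acks idx 6 -> match: F0=0 F1=1 F2=5 F3=6; commitIndex=5
Op 8: F0 acks idx 1 -> match: F0=1 F1=1 F2=5 F3=6; commitIndex=5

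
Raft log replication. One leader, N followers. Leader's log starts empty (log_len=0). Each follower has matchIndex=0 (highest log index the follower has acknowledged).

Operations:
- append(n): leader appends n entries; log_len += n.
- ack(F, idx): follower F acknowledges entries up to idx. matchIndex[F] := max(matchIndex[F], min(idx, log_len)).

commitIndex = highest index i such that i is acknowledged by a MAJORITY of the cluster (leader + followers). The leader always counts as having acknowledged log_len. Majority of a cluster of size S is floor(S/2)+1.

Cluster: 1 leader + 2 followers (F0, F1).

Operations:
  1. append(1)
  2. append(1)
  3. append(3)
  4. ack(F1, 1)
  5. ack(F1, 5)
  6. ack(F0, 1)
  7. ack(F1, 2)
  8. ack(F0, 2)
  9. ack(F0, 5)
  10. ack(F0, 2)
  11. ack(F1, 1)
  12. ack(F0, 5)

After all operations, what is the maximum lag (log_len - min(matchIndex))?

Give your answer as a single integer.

Answer: 0

Derivation:
Op 1: append 1 -> log_len=1
Op 2: append 1 -> log_len=2
Op 3: append 3 -> log_len=5
Op 4: F1 acks idx 1 -> match: F0=0 F1=1; commitIndex=1
Op 5: F1 acks idx 5 -> match: F0=0 F1=5; commitIndex=5
Op 6: F0 acks idx 1 -> match: F0=1 F1=5; commitIndex=5
Op 7: F1 acks idx 2 -> match: F0=1 F1=5; commitIndex=5
Op 8: F0 acks idx 2 -> match: F0=2 F1=5; commitIndex=5
Op 9: F0 acks idx 5 -> match: F0=5 F1=5; commitIndex=5
Op 10: F0 acks idx 2 -> match: F0=5 F1=5; commitIndex=5
Op 11: F1 acks idx 1 -> match: F0=5 F1=5; commitIndex=5
Op 12: F0 acks idx 5 -> match: F0=5 F1=5; commitIndex=5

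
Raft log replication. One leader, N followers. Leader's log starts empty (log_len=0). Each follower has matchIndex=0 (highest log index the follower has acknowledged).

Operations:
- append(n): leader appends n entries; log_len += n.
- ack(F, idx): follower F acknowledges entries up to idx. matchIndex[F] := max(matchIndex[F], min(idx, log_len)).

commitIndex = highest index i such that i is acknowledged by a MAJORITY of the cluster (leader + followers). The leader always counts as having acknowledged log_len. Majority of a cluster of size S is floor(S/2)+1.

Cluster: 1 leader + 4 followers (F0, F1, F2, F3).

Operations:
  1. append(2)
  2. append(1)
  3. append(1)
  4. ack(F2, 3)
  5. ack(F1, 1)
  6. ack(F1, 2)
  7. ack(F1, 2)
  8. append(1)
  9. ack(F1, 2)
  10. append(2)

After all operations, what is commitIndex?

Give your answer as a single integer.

Answer: 2

Derivation:
Op 1: append 2 -> log_len=2
Op 2: append 1 -> log_len=3
Op 3: append 1 -> log_len=4
Op 4: F2 acks idx 3 -> match: F0=0 F1=0 F2=3 F3=0; commitIndex=0
Op 5: F1 acks idx 1 -> match: F0=0 F1=1 F2=3 F3=0; commitIndex=1
Op 6: F1 acks idx 2 -> match: F0=0 F1=2 F2=3 F3=0; commitIndex=2
Op 7: F1 acks idx 2 -> match: F0=0 F1=2 F2=3 F3=0; commitIndex=2
Op 8: append 1 -> log_len=5
Op 9: F1 acks idx 2 -> match: F0=0 F1=2 F2=3 F3=0; commitIndex=2
Op 10: append 2 -> log_len=7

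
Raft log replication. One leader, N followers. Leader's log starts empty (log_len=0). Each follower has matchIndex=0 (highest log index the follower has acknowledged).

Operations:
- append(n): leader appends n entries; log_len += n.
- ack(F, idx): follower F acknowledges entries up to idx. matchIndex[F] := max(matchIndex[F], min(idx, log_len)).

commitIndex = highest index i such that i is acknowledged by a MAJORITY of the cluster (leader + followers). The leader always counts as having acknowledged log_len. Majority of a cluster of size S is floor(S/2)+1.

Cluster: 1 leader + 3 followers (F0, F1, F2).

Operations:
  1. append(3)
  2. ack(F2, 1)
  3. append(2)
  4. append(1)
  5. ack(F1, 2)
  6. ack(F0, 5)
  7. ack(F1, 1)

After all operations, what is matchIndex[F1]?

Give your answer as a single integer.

Op 1: append 3 -> log_len=3
Op 2: F2 acks idx 1 -> match: F0=0 F1=0 F2=1; commitIndex=0
Op 3: append 2 -> log_len=5
Op 4: append 1 -> log_len=6
Op 5: F1 acks idx 2 -> match: F0=0 F1=2 F2=1; commitIndex=1
Op 6: F0 acks idx 5 -> match: F0=5 F1=2 F2=1; commitIndex=2
Op 7: F1 acks idx 1 -> match: F0=5 F1=2 F2=1; commitIndex=2

Answer: 2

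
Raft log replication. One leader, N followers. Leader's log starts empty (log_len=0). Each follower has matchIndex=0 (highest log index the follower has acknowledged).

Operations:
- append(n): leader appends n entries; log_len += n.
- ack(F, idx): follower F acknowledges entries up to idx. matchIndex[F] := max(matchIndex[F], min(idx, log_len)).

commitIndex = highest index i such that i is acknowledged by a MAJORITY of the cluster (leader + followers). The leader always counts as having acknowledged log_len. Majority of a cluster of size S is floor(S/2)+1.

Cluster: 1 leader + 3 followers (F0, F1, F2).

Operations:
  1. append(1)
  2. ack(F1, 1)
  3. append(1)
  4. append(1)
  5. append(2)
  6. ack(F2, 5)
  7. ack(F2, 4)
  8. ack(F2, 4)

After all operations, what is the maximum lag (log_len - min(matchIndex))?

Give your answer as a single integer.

Op 1: append 1 -> log_len=1
Op 2: F1 acks idx 1 -> match: F0=0 F1=1 F2=0; commitIndex=0
Op 3: append 1 -> log_len=2
Op 4: append 1 -> log_len=3
Op 5: append 2 -> log_len=5
Op 6: F2 acks idx 5 -> match: F0=0 F1=1 F2=5; commitIndex=1
Op 7: F2 acks idx 4 -> match: F0=0 F1=1 F2=5; commitIndex=1
Op 8: F2 acks idx 4 -> match: F0=0 F1=1 F2=5; commitIndex=1

Answer: 5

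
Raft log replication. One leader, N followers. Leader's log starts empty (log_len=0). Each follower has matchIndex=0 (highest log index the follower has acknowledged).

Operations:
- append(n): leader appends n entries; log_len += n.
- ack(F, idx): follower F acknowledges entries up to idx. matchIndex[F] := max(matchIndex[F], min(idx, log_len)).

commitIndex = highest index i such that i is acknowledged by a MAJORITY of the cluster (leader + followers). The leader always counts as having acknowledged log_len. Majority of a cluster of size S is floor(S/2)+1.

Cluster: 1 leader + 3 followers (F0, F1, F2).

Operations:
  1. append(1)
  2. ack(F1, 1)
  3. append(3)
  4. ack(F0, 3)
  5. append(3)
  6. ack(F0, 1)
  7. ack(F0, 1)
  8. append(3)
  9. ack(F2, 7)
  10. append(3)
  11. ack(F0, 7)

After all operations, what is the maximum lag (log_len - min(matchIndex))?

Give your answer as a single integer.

Answer: 12

Derivation:
Op 1: append 1 -> log_len=1
Op 2: F1 acks idx 1 -> match: F0=0 F1=1 F2=0; commitIndex=0
Op 3: append 3 -> log_len=4
Op 4: F0 acks idx 3 -> match: F0=3 F1=1 F2=0; commitIndex=1
Op 5: append 3 -> log_len=7
Op 6: F0 acks idx 1 -> match: F0=3 F1=1 F2=0; commitIndex=1
Op 7: F0 acks idx 1 -> match: F0=3 F1=1 F2=0; commitIndex=1
Op 8: append 3 -> log_len=10
Op 9: F2 acks idx 7 -> match: F0=3 F1=1 F2=7; commitIndex=3
Op 10: append 3 -> log_len=13
Op 11: F0 acks idx 7 -> match: F0=7 F1=1 F2=7; commitIndex=7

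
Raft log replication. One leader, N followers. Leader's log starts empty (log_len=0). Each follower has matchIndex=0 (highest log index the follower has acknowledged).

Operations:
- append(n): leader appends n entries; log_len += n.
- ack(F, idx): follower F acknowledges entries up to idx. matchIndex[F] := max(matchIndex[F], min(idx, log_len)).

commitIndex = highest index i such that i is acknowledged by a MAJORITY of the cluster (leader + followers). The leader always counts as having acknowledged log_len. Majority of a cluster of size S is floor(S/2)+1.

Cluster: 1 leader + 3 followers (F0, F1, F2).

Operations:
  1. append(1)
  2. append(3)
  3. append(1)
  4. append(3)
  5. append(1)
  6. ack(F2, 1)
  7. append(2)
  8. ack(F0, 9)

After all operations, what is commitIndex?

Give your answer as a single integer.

Op 1: append 1 -> log_len=1
Op 2: append 3 -> log_len=4
Op 3: append 1 -> log_len=5
Op 4: append 3 -> log_len=8
Op 5: append 1 -> log_len=9
Op 6: F2 acks idx 1 -> match: F0=0 F1=0 F2=1; commitIndex=0
Op 7: append 2 -> log_len=11
Op 8: F0 acks idx 9 -> match: F0=9 F1=0 F2=1; commitIndex=1

Answer: 1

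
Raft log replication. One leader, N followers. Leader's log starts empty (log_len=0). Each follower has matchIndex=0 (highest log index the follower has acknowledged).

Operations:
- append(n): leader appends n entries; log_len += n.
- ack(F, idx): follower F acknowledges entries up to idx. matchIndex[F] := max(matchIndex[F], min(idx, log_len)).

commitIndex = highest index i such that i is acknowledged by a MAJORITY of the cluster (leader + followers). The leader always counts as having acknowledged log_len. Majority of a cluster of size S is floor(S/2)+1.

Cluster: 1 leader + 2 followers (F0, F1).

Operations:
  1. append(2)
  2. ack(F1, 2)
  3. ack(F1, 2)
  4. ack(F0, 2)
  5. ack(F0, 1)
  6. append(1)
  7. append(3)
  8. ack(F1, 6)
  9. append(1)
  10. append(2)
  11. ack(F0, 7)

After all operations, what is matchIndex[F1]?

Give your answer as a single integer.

Answer: 6

Derivation:
Op 1: append 2 -> log_len=2
Op 2: F1 acks idx 2 -> match: F0=0 F1=2; commitIndex=2
Op 3: F1 acks idx 2 -> match: F0=0 F1=2; commitIndex=2
Op 4: F0 acks idx 2 -> match: F0=2 F1=2; commitIndex=2
Op 5: F0 acks idx 1 -> match: F0=2 F1=2; commitIndex=2
Op 6: append 1 -> log_len=3
Op 7: append 3 -> log_len=6
Op 8: F1 acks idx 6 -> match: F0=2 F1=6; commitIndex=6
Op 9: append 1 -> log_len=7
Op 10: append 2 -> log_len=9
Op 11: F0 acks idx 7 -> match: F0=7 F1=6; commitIndex=7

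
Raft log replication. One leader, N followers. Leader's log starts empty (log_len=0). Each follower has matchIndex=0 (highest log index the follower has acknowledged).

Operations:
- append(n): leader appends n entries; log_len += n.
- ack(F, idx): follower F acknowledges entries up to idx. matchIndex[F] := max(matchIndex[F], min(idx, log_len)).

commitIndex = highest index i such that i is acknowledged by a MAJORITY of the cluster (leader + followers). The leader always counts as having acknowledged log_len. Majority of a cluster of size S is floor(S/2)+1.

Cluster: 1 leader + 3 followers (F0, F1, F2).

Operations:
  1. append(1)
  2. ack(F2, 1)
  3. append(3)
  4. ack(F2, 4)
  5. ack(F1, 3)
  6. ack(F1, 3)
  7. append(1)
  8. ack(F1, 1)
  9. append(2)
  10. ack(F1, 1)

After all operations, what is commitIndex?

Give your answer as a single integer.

Answer: 3

Derivation:
Op 1: append 1 -> log_len=1
Op 2: F2 acks idx 1 -> match: F0=0 F1=0 F2=1; commitIndex=0
Op 3: append 3 -> log_len=4
Op 4: F2 acks idx 4 -> match: F0=0 F1=0 F2=4; commitIndex=0
Op 5: F1 acks idx 3 -> match: F0=0 F1=3 F2=4; commitIndex=3
Op 6: F1 acks idx 3 -> match: F0=0 F1=3 F2=4; commitIndex=3
Op 7: append 1 -> log_len=5
Op 8: F1 acks idx 1 -> match: F0=0 F1=3 F2=4; commitIndex=3
Op 9: append 2 -> log_len=7
Op 10: F1 acks idx 1 -> match: F0=0 F1=3 F2=4; commitIndex=3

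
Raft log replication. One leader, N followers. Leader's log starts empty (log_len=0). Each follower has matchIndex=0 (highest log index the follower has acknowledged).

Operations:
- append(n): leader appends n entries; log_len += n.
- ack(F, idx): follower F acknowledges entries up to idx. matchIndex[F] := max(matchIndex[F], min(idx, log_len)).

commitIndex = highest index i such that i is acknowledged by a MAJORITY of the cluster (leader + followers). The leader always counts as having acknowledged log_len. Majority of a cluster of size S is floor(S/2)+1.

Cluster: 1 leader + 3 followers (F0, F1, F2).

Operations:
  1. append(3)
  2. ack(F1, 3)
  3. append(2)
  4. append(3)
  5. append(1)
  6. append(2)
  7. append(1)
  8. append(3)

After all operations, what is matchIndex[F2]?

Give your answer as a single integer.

Answer: 0

Derivation:
Op 1: append 3 -> log_len=3
Op 2: F1 acks idx 3 -> match: F0=0 F1=3 F2=0; commitIndex=0
Op 3: append 2 -> log_len=5
Op 4: append 3 -> log_len=8
Op 5: append 1 -> log_len=9
Op 6: append 2 -> log_len=11
Op 7: append 1 -> log_len=12
Op 8: append 3 -> log_len=15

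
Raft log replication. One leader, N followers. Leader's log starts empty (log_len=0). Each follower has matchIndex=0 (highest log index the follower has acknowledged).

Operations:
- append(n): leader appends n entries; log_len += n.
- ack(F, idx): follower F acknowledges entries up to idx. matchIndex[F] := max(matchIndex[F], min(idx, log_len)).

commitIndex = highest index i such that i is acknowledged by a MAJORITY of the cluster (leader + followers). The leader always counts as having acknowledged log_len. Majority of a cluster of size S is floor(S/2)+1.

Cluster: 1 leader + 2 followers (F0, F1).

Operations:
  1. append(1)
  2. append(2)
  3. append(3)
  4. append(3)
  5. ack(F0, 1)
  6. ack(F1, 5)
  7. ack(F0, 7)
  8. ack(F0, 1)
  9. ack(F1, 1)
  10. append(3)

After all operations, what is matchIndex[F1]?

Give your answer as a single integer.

Op 1: append 1 -> log_len=1
Op 2: append 2 -> log_len=3
Op 3: append 3 -> log_len=6
Op 4: append 3 -> log_len=9
Op 5: F0 acks idx 1 -> match: F0=1 F1=0; commitIndex=1
Op 6: F1 acks idx 5 -> match: F0=1 F1=5; commitIndex=5
Op 7: F0 acks idx 7 -> match: F0=7 F1=5; commitIndex=7
Op 8: F0 acks idx 1 -> match: F0=7 F1=5; commitIndex=7
Op 9: F1 acks idx 1 -> match: F0=7 F1=5; commitIndex=7
Op 10: append 3 -> log_len=12

Answer: 5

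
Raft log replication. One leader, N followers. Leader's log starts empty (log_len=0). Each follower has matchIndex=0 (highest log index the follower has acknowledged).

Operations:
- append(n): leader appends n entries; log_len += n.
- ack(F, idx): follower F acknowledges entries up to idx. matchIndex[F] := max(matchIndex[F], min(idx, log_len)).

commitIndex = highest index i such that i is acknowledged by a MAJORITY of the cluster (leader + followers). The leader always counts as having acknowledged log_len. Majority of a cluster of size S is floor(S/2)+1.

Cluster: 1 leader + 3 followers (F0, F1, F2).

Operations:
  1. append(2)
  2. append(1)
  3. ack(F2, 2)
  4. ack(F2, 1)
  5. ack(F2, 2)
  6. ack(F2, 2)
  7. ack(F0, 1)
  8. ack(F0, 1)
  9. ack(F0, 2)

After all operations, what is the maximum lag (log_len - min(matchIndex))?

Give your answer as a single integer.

Op 1: append 2 -> log_len=2
Op 2: append 1 -> log_len=3
Op 3: F2 acks idx 2 -> match: F0=0 F1=0 F2=2; commitIndex=0
Op 4: F2 acks idx 1 -> match: F0=0 F1=0 F2=2; commitIndex=0
Op 5: F2 acks idx 2 -> match: F0=0 F1=0 F2=2; commitIndex=0
Op 6: F2 acks idx 2 -> match: F0=0 F1=0 F2=2; commitIndex=0
Op 7: F0 acks idx 1 -> match: F0=1 F1=0 F2=2; commitIndex=1
Op 8: F0 acks idx 1 -> match: F0=1 F1=0 F2=2; commitIndex=1
Op 9: F0 acks idx 2 -> match: F0=2 F1=0 F2=2; commitIndex=2

Answer: 3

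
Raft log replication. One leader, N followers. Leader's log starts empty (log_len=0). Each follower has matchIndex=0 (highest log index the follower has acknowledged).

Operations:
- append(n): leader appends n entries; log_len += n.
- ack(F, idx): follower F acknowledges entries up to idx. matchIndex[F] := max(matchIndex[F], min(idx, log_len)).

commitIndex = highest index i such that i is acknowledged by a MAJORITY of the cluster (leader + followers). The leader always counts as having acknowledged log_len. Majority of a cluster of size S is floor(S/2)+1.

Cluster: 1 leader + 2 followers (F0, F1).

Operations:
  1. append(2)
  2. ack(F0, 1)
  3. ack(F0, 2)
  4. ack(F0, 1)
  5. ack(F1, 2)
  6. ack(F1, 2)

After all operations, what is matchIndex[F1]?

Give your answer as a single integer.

Op 1: append 2 -> log_len=2
Op 2: F0 acks idx 1 -> match: F0=1 F1=0; commitIndex=1
Op 3: F0 acks idx 2 -> match: F0=2 F1=0; commitIndex=2
Op 4: F0 acks idx 1 -> match: F0=2 F1=0; commitIndex=2
Op 5: F1 acks idx 2 -> match: F0=2 F1=2; commitIndex=2
Op 6: F1 acks idx 2 -> match: F0=2 F1=2; commitIndex=2

Answer: 2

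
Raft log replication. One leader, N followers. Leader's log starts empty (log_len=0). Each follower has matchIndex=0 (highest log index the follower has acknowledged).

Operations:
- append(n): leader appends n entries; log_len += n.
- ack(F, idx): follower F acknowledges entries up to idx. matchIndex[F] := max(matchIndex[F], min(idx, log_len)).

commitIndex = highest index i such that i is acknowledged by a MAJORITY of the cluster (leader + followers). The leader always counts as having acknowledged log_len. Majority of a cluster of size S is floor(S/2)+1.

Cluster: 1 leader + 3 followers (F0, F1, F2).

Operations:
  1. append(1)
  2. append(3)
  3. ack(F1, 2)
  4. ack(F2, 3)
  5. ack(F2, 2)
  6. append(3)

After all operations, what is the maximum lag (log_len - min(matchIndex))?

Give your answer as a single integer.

Op 1: append 1 -> log_len=1
Op 2: append 3 -> log_len=4
Op 3: F1 acks idx 2 -> match: F0=0 F1=2 F2=0; commitIndex=0
Op 4: F2 acks idx 3 -> match: F0=0 F1=2 F2=3; commitIndex=2
Op 5: F2 acks idx 2 -> match: F0=0 F1=2 F2=3; commitIndex=2
Op 6: append 3 -> log_len=7

Answer: 7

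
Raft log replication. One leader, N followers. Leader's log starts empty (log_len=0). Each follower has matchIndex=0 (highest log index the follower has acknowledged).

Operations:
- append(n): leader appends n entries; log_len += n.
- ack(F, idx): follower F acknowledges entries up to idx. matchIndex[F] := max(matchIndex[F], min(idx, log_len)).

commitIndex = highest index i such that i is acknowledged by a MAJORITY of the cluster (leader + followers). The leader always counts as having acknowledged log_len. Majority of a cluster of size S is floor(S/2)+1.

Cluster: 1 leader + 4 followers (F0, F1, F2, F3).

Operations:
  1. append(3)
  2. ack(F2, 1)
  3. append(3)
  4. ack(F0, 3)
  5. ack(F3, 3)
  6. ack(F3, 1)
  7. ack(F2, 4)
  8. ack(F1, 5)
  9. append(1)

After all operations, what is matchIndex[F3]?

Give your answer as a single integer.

Answer: 3

Derivation:
Op 1: append 3 -> log_len=3
Op 2: F2 acks idx 1 -> match: F0=0 F1=0 F2=1 F3=0; commitIndex=0
Op 3: append 3 -> log_len=6
Op 4: F0 acks idx 3 -> match: F0=3 F1=0 F2=1 F3=0; commitIndex=1
Op 5: F3 acks idx 3 -> match: F0=3 F1=0 F2=1 F3=3; commitIndex=3
Op 6: F3 acks idx 1 -> match: F0=3 F1=0 F2=1 F3=3; commitIndex=3
Op 7: F2 acks idx 4 -> match: F0=3 F1=0 F2=4 F3=3; commitIndex=3
Op 8: F1 acks idx 5 -> match: F0=3 F1=5 F2=4 F3=3; commitIndex=4
Op 9: append 1 -> log_len=7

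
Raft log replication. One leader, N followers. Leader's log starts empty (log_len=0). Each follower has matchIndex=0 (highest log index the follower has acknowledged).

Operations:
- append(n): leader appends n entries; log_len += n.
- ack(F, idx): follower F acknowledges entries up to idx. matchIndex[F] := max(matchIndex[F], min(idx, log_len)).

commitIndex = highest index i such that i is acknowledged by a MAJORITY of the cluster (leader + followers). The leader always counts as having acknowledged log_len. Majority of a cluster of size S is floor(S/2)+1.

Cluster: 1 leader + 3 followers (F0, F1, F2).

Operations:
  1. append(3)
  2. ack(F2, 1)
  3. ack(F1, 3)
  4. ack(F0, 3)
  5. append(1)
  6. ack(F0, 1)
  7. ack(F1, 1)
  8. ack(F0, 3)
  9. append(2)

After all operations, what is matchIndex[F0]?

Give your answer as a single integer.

Answer: 3

Derivation:
Op 1: append 3 -> log_len=3
Op 2: F2 acks idx 1 -> match: F0=0 F1=0 F2=1; commitIndex=0
Op 3: F1 acks idx 3 -> match: F0=0 F1=3 F2=1; commitIndex=1
Op 4: F0 acks idx 3 -> match: F0=3 F1=3 F2=1; commitIndex=3
Op 5: append 1 -> log_len=4
Op 6: F0 acks idx 1 -> match: F0=3 F1=3 F2=1; commitIndex=3
Op 7: F1 acks idx 1 -> match: F0=3 F1=3 F2=1; commitIndex=3
Op 8: F0 acks idx 3 -> match: F0=3 F1=3 F2=1; commitIndex=3
Op 9: append 2 -> log_len=6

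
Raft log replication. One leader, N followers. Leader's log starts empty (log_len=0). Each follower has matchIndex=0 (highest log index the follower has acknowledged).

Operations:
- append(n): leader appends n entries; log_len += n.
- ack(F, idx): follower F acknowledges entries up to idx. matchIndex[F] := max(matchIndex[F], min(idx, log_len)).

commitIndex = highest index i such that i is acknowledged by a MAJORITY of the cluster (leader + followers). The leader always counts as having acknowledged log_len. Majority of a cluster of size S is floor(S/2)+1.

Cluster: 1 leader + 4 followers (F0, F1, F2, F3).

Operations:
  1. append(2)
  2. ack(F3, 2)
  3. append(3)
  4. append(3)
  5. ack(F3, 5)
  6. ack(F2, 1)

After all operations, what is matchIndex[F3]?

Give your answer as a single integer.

Answer: 5

Derivation:
Op 1: append 2 -> log_len=2
Op 2: F3 acks idx 2 -> match: F0=0 F1=0 F2=0 F3=2; commitIndex=0
Op 3: append 3 -> log_len=5
Op 4: append 3 -> log_len=8
Op 5: F3 acks idx 5 -> match: F0=0 F1=0 F2=0 F3=5; commitIndex=0
Op 6: F2 acks idx 1 -> match: F0=0 F1=0 F2=1 F3=5; commitIndex=1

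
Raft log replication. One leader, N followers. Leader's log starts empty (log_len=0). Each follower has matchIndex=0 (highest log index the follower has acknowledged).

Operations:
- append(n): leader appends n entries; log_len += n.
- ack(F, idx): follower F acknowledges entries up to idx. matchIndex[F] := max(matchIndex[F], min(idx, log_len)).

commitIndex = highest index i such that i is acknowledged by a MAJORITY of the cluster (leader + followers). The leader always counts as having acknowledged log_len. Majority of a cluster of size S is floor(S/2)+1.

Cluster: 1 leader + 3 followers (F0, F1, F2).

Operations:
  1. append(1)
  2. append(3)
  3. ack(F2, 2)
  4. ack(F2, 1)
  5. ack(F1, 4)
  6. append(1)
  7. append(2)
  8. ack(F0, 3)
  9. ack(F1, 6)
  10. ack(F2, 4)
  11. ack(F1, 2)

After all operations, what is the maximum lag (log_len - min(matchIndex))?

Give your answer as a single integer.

Op 1: append 1 -> log_len=1
Op 2: append 3 -> log_len=4
Op 3: F2 acks idx 2 -> match: F0=0 F1=0 F2=2; commitIndex=0
Op 4: F2 acks idx 1 -> match: F0=0 F1=0 F2=2; commitIndex=0
Op 5: F1 acks idx 4 -> match: F0=0 F1=4 F2=2; commitIndex=2
Op 6: append 1 -> log_len=5
Op 7: append 2 -> log_len=7
Op 8: F0 acks idx 3 -> match: F0=3 F1=4 F2=2; commitIndex=3
Op 9: F1 acks idx 6 -> match: F0=3 F1=6 F2=2; commitIndex=3
Op 10: F2 acks idx 4 -> match: F0=3 F1=6 F2=4; commitIndex=4
Op 11: F1 acks idx 2 -> match: F0=3 F1=6 F2=4; commitIndex=4

Answer: 4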